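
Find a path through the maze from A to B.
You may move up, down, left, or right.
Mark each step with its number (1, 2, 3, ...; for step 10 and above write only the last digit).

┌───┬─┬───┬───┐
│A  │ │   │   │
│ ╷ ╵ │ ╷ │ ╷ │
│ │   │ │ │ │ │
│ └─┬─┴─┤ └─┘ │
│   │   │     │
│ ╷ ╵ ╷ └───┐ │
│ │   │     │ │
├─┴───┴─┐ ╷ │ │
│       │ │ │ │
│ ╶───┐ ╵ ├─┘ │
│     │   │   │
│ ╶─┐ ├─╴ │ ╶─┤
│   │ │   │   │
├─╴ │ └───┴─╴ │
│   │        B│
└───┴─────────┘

Finding the shortest path through the maze:
Path length: 25 steps
Directions: down → down → right → down → right → up → right → down → right → down → down → left → up → left → left → left → down → right → right → down → down → right → right → right → right

Solution:

┌───┬─┬───┬───┐
│A  │ │   │   │
│ ╷ ╵ │ ╷ │ ╷ │
│1│   │ │ │ │ │
│ └─┬─┴─┤ └─┘ │
│2 3│6 7│     │
│ ╷ ╵ ╷ └───┐ │
│ │4 5│8 9  │ │
├─┴───┴─┐ ╷ │ │
│6 5 4 3│0│ │ │
│ ╶───┐ ╵ ├─┘ │
│7 8 9│2 1│   │
│ ╶─┐ ├─╴ │ ╶─┤
│   │0│   │   │
├─╴ │ └───┴─╴ │
│   │1 2 3 4 B│
└───┴─────────┘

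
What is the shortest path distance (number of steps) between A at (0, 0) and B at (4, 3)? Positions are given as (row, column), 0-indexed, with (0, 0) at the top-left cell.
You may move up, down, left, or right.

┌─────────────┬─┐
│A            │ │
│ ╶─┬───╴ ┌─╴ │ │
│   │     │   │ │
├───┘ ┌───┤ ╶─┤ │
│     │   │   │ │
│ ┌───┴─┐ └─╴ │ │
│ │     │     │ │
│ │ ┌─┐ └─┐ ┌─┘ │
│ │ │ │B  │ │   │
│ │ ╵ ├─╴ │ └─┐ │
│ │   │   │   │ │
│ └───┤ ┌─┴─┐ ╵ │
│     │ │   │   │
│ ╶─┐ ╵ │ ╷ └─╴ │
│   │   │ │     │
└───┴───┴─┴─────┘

Finding path from (0, 0) to (4, 3):
Path: (0,0) → (0,1) → (0,2) → (0,3) → (0,4) → (1,4) → (1,3) → (1,2) → (2,2) → (2,1) → (2,0) → (3,0) → (4,0) → (5,0) → (6,0) → (6,1) → (6,2) → (7,2) → (7,3) → (6,3) → (5,3) → (5,4) → (4,4) → (4,3)
Distance: 23 steps

Solution:

┌─────────────┬─┐
│A → → → ↓    │ │
│ ╶─┬───╴ ┌─╴ │ │
│   │↓ ← ↲│   │ │
├───┘ ┌───┤ ╶─┤ │
│↓ ← ↲│   │   │ │
│ ┌───┴─┐ └─╴ │ │
│↓│     │     │ │
│ │ ┌─┐ └─┐ ┌─┘ │
│↓│ │ │B ↰│ │   │
│ │ ╵ ├─╴ │ └─┐ │
│↓│   │↱ ↑│   │ │
│ └───┤ ┌─┴─┐ ╵ │
│↳ → ↓│↑│   │   │
│ ╶─┐ ╵ │ ╷ └─╴ │
│   │↳ ↑│ │     │
└───┴───┴─┴─────┘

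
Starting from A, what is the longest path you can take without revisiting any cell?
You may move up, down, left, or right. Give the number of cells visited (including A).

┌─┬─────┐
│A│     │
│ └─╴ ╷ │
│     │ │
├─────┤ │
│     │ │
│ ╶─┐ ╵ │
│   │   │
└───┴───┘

Finding longest simple path using DFS:
Start: (0, 0)
Longest path visits 15 cells
Path: A → down → right → right → up → right → down → down → down → left → up → left → left → down → right

Solution:

┌─┬─────┐
│A│  ↱ ↓│
│ └─╴ ╷ │
│↳ → ↑│↓│
├─────┤ │
│↓ ← ↰│↓│
│ ╶─┐ ╵ │
│↳ B│↑ ↲│
└───┴───┘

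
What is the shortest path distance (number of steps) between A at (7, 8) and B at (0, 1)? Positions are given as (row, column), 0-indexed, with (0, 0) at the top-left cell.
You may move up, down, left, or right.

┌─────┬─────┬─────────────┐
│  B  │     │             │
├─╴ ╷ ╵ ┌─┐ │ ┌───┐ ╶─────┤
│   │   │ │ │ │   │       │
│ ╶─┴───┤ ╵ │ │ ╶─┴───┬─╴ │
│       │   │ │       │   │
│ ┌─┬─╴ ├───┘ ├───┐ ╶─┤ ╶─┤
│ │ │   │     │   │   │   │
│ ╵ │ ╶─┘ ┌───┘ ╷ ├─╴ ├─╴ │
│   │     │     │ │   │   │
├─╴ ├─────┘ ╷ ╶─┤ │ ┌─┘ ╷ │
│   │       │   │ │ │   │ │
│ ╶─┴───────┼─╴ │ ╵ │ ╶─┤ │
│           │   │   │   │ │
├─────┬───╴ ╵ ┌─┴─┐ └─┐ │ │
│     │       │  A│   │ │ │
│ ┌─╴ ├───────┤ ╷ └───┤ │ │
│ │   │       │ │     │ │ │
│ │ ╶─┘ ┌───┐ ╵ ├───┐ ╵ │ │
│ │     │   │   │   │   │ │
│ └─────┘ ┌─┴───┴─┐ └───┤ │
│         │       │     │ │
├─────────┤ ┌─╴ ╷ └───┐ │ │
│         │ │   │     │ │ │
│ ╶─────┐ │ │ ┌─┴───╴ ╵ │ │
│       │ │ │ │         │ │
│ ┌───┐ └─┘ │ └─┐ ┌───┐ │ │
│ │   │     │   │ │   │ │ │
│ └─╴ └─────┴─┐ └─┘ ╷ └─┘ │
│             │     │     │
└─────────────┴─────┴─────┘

Finding path from (7, 8) to (0, 1):
Path: (7,8) → (8,8) → (8,9) → (8,10) → (9,10) → (9,11) → (8,11) → (7,11) → (6,11) → (6,10) → (5,10) → (5,11) → (4,11) → (4,12) → (3,12) → (3,11) → (2,11) → (2,12) → (1,12) → (1,11) → (1,10) → (1,9) → (0,9) → (0,8) → (0,7) → (0,6) → (1,6) → (2,6) → (3,6) → (3,5) → (3,4) → (4,4) → (4,3) → (4,2) → (3,2) → (3,3) → (2,3) → (2,2) → (2,1) → (2,0) → (1,0) → (1,1) → (0,1)
Distance: 42 steps

Solution:

┌─────┬─────┬─────────────┐
│  B  │     │↓ ← ← ↰      │
├─╴ ╷ ╵ ┌─┐ │ ┌───┐ ╶─────┤
│↱ ↑│   │ │ │↓│   │↑ ← ← ↰│
│ ╶─┴───┤ ╵ │ │ ╶─┴───┬─╴ │
│↑ ← ← ↰│   │↓│       │↱ ↑│
│ ┌─┬─╴ ├───┘ ├───┐ ╶─┤ ╶─┤
│ │ │↱ ↑│↓ ← ↲│   │   │↑ ↰│
│ ╵ │ ╶─┘ ┌───┘ ╷ ├─╴ ├─╴ │
│   │↑ ← ↲│     │ │   │↱ ↑│
├─╴ ├─────┘ ╷ ╶─┤ │ ┌─┘ ╷ │
│   │       │   │ │ │↱ ↑│ │
│ ╶─┴───────┼─╴ │ ╵ │ ╶─┤ │
│           │   │   │↑ ↰│ │
├─────┬───╴ ╵ ┌─┴─┐ └─┐ │ │
│     │       │  A│   │↑│ │
│ ┌─╴ ├───────┤ ╷ └───┤ │ │
│ │   │       │ │↳ → ↓│↑│ │
│ │ ╶─┘ ┌───┐ ╵ ├───┐ ╵ │ │
│ │     │   │   │   │↳ ↑│ │
│ └─────┘ ┌─┴───┴─┐ └───┤ │
│         │       │     │ │
├─────────┤ ┌─╴ ╷ └───┐ │ │
│         │ │   │     │ │ │
│ ╶─────┐ │ │ ┌─┴───╴ ╵ │ │
│       │ │ │ │         │ │
│ ┌───┐ └─┘ │ └─┐ ┌───┐ │ │
│ │   │     │   │ │   │ │ │
│ └─╴ └─────┴─┐ └─┘ ╷ └─┘ │
│             │     │     │
└─────────────┴─────┴─────┘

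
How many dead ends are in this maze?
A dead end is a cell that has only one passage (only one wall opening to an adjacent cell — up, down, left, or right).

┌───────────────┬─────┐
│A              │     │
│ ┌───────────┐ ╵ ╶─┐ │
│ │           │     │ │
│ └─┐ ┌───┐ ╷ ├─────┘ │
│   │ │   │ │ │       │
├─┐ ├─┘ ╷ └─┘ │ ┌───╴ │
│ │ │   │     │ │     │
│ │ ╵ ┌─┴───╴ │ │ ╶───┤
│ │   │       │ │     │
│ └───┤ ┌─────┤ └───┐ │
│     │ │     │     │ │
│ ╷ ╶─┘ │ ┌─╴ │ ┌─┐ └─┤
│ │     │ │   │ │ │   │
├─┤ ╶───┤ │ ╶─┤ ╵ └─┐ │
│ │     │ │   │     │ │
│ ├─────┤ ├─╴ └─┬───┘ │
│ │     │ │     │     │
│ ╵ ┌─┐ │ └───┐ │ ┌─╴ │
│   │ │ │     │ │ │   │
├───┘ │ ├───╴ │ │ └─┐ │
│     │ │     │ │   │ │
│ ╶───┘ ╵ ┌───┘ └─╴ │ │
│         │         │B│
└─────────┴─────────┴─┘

Checking each cell for number of passages:

Dead ends found at positions:
  (1, 1)
  (1, 9)
  (2, 2)
  (2, 5)
  (3, 0)
  (5, 2)
  (5, 10)
  (6, 0)
  (6, 8)
  (7, 0)
  (7, 3)
  (7, 9)
  (8, 5)
  (9, 2)
  (9, 9)
  (11, 5)
  (11, 10)
Total dead ends: 17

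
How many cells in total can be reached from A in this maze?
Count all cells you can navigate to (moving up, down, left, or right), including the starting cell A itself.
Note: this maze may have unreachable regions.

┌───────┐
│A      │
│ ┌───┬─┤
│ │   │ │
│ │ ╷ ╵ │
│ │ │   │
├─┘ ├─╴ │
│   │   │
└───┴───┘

Using BFS/flood-fill to find all reachable cells from A:
Maze size: 4 × 4 = 16 total cells
10 cell(s) are walled off and cannot be reached from A.
Reachable cells: 6

Reachable region (· marks reachable cells):

┌───────┐
│A · · ·│
│ ┌───┬─┤
│·│   │ │
│ │ ╷ ╵ │
│·│ │   │
├─┘ ├─╴ │
│   │   │
└───┴───┘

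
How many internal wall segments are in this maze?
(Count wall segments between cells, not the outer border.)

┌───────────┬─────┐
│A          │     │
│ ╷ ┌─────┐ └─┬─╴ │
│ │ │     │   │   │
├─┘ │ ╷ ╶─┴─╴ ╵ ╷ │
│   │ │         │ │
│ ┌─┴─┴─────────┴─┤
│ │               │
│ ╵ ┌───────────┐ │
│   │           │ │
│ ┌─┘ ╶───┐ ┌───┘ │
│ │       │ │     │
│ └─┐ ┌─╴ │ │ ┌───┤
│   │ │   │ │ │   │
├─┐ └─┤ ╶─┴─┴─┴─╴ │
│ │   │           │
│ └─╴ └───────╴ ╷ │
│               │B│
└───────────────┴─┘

Counting internal wall segments:
Total internal walls: 64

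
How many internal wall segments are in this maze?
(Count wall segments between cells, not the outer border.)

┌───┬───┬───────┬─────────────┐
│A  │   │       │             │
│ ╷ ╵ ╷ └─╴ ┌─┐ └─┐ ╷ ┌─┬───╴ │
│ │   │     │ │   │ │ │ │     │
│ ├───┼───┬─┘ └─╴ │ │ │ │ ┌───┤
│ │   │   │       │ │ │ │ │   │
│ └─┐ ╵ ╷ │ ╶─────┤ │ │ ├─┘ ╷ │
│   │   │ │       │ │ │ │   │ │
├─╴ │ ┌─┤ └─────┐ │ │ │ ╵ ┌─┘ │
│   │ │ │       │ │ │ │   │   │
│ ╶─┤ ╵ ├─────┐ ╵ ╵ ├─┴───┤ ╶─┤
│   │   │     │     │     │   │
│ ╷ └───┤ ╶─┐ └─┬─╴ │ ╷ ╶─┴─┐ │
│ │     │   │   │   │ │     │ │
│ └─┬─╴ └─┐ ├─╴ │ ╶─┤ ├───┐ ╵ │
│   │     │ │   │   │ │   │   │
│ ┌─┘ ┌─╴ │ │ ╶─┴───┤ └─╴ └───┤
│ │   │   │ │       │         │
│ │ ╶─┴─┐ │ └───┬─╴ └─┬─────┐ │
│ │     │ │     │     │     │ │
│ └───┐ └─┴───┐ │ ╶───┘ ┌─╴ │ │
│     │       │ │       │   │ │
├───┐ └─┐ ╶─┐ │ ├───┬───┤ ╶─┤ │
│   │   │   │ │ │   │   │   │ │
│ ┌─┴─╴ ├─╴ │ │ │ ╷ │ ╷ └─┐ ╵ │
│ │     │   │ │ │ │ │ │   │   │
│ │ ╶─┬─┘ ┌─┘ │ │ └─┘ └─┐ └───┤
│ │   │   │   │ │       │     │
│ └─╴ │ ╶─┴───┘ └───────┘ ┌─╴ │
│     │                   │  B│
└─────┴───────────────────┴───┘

Counting internal wall segments:
Total internal walls: 196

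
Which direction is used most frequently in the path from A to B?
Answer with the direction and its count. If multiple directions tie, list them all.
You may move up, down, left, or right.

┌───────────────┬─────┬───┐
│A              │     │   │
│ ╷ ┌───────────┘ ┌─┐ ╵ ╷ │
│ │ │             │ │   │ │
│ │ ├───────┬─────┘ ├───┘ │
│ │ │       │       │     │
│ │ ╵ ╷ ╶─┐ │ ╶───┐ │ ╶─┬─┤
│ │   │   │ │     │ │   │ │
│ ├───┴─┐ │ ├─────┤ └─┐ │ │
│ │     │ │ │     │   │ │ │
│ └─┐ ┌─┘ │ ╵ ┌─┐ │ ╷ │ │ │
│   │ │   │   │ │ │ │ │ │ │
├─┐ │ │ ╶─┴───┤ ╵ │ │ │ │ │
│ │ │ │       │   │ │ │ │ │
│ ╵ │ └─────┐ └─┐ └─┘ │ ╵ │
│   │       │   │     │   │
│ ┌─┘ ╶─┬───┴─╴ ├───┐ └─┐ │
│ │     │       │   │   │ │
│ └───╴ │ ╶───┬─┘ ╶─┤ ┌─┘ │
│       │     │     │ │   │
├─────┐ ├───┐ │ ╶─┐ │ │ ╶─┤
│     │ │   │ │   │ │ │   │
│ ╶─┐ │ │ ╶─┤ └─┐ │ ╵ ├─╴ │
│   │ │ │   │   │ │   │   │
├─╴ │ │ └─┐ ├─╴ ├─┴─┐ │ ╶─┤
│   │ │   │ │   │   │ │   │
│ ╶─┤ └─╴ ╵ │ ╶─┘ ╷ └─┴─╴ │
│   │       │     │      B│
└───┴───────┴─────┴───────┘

Directions: right, down, down, down, right, up, right, down, right, down, down, left, down, right, right, right, down, right, down, left, left, left, down, right, right, down, down, right, down, left, down, right, right, up, right, down, right, right, right
Counts: {'right': 17, 'down': 15, 'up': 2, 'left': 5}
Most common: right (17 times)

Solution:

┌───────────────┬─────┬───┐
│A ↓            │     │   │
│ ╷ ┌───────────┘ ┌─┐ ╵ ╷ │
│ │↓│             │ │   │ │
│ │ ├───────┬─────┘ ├───┘ │
│ │↓│↱ ↓    │       │     │
│ │ ╵ ╷ ╶─┐ │ ╶───┐ │ ╶─┬─┤
│ │↳ ↑│↳ ↓│ │     │ │   │ │
│ ├───┴─┐ │ ├─────┤ └─┐ │ │
│ │     │↓│ │     │   │ │ │
│ └─┐ ┌─┘ │ ╵ ┌─┐ │ ╷ │ │ │
│   │ │↓ ↲│   │ │ │ │ │ │ │
├─┐ │ │ ╶─┴───┤ ╵ │ │ │ │ │
│ │ │ │↳ → → ↓│   │ │ │ │ │
│ ╵ │ └─────┐ └─┐ └─┘ │ ╵ │
│   │       │↳ ↓│     │   │
│ ┌─┘ ╶─┬───┴─╴ ├───┐ └─┐ │
│ │     │↓ ← ← ↲│   │   │ │
│ └───╴ │ ╶───┬─┘ ╶─┤ ┌─┘ │
│       │↳ → ↓│     │ │   │
├─────┐ ├───┐ │ ╶─┐ │ │ ╶─┤
│     │ │   │↓│   │ │ │   │
│ ╶─┐ │ │ ╶─┤ └─┐ │ ╵ ├─╴ │
│   │ │ │   │↳ ↓│ │   │   │
├─╴ │ │ └─┐ ├─╴ ├─┴─┐ │ ╶─┤
│   │ │   │ │↓ ↲│↱ ↓│ │   │
│ ╶─┤ └─╴ ╵ │ ╶─┘ ╷ └─┴─╴ │
│   │       │↳ → ↑│↳ → → B│
└───┴───────┴─────┴───────┘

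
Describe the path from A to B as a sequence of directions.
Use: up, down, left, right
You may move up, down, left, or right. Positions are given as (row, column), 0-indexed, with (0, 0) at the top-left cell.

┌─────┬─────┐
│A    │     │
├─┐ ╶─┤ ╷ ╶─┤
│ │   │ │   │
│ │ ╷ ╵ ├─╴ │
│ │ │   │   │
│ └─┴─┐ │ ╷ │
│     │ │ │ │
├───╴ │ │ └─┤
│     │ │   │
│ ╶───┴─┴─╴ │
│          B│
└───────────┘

Finding the path and converting it to directions:
Path through cells: (0,0) → (0,1) → (1,1) → (1,2) → (2,2) → (2,3) → (1,3) → (0,3) → (0,4) → (1,4) → (1,5) → (2,5) → (2,4) → (3,4) → (4,4) → (4,5) → (5,5)
Directions: right, down, right, down, right, up, up, right, down, right, down, left, down, down, right, down

Solution:

┌─────┬─────┐
│A ↓  │↱ ↓  │
├─┐ ╶─┤ ╷ ╶─┤
│ │↳ ↓│↑│↳ ↓│
│ │ ╷ ╵ ├─╴ │
│ │ │↳ ↑│↓ ↲│
│ └─┴─┐ │ ╷ │
│     │ │↓│ │
├───╴ │ │ └─┤
│     │ │↳ ↓│
│ ╶───┴─┴─╴ │
│          B│
└───────────┘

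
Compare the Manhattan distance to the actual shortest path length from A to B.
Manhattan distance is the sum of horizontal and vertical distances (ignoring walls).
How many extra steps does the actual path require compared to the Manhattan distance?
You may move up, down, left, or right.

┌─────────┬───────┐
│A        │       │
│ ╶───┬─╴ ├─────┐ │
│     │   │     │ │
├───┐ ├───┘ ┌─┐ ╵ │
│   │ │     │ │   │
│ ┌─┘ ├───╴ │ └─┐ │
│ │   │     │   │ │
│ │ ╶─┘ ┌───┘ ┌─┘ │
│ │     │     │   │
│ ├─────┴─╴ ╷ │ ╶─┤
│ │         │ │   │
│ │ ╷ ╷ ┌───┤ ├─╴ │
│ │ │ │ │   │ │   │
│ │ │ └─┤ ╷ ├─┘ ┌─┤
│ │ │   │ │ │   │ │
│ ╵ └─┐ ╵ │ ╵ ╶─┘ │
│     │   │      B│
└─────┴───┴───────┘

Manhattan distance: |8 - 0| + |8 - 0| = 16
Actual path length: 30
Extra steps: 30 - 16 = 14

Solution:

┌─────────┬───────┐
│A        │       │
│ ╶───┬─╴ ├─────┐ │
│↳ → ↓│   │↱ → ↓│ │
├───┐ ├───┘ ┌─┐ ╵ │
│   │↓│    ↑│ │↳ ↓│
│ ┌─┘ ├───╴ │ └─┐ │
│ │↓ ↲│↱ → ↑│   │↓│
│ │ ╶─┘ ┌───┘ ┌─┘ │
│ │↳ → ↑│     │↓ ↲│
│ ├─────┴─╴ ╷ │ ╶─┤
│ │         │ │↳ ↓│
│ │ ╷ ╷ ┌───┤ ├─╴ │
│ │ │ │ │   │ │↓ ↲│
│ │ │ └─┤ ╷ ├─┘ ┌─┤
│ │ │   │ │ │↓ ↲│ │
│ ╵ └─┐ ╵ │ ╵ ╶─┘ │
│     │   │  ↳ → B│
└─────┴───┴───────┘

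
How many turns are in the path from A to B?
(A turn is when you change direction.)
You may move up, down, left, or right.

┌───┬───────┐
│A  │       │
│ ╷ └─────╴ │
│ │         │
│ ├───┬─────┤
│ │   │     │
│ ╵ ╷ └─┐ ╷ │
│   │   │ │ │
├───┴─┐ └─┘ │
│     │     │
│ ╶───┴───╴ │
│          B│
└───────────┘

Directions: down, down, down, right, up, right, down, right, down, right, right, down
Number of turns: 8

Solution:

┌───┬───────┐
│A  │       │
│ ╷ └─────╴ │
│↓│         │
│ ├───┬─────┤
│↓│↱ ↓│     │
│ ╵ ╷ └─┐ ╷ │
│↳ ↑│↳ ↓│ │ │
├───┴─┐ └─┘ │
│     │↳ → ↓│
│ ╶───┴───╴ │
│          B│
└───────────┘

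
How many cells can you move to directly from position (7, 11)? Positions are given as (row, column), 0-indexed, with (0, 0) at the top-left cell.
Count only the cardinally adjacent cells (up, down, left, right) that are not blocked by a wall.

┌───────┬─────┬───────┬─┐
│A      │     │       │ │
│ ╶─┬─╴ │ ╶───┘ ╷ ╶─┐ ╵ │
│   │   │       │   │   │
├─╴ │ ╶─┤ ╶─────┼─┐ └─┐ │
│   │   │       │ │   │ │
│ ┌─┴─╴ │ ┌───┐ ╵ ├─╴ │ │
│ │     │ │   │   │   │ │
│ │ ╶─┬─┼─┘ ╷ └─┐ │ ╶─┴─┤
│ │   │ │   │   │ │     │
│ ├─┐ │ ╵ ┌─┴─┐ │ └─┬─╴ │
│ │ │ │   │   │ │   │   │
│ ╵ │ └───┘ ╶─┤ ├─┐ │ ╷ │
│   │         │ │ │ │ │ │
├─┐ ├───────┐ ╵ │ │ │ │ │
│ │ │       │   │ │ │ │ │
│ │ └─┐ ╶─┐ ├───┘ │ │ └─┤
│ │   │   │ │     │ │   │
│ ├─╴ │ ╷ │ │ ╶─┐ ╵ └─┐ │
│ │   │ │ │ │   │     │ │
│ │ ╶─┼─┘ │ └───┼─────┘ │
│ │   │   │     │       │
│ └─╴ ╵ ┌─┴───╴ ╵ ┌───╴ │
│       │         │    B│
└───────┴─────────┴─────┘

Checking passable neighbors of (7, 11):
Neighbors: (6, 11)
Count: 1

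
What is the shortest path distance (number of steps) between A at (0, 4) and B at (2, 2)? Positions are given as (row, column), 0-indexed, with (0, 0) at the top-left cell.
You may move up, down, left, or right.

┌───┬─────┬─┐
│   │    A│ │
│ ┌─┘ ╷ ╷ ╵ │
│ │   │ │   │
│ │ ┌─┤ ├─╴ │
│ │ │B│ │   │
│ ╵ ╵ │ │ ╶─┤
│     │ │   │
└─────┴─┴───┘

Finding path from (0, 4) to (2, 2):
Path: (0,4) → (0,3) → (0,2) → (1,2) → (1,1) → (2,1) → (3,1) → (3,2) → (2,2)
Distance: 8 steps

Solution:

┌───┬─────┬─┐
│   │↓ ← A│ │
│ ┌─┘ ╷ ╷ ╵ │
│ │↓ ↲│ │   │
│ │ ┌─┤ ├─╴ │
│ │↓│B│ │   │
│ ╵ ╵ │ │ ╶─┤
│  ↳ ↑│ │   │
└─────┴─┴───┘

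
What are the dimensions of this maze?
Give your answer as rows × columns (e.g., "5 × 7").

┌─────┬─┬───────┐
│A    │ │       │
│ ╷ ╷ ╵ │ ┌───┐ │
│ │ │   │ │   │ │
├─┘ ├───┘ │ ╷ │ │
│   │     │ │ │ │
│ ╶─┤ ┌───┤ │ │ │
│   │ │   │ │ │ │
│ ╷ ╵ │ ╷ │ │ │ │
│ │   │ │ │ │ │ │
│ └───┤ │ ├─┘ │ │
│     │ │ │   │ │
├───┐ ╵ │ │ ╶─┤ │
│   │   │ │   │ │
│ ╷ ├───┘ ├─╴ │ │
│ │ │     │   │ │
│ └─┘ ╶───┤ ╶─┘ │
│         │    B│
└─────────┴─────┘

Counting the maze dimensions:
Rows (vertical): 9
Columns (horizontal): 8
Dimensions: 9 × 8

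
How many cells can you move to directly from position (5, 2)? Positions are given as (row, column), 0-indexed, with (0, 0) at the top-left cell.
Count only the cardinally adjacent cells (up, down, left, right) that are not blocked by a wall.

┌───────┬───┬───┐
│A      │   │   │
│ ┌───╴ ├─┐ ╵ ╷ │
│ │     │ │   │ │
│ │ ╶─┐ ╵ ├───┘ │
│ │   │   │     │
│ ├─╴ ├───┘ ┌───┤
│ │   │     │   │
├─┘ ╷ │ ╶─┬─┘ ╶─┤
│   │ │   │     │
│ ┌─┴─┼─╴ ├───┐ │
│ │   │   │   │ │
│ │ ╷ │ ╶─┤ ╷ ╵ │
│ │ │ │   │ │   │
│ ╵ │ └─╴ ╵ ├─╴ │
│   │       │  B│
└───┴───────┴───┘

Checking passable neighbors of (5, 2):
Neighbors: (6, 2), (5, 1)
Count: 2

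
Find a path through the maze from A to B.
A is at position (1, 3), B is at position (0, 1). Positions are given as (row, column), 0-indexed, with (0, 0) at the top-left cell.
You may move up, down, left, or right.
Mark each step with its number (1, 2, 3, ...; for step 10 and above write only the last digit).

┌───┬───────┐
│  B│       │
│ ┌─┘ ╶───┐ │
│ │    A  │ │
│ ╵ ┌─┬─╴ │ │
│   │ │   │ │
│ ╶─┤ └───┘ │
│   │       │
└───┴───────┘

Finding the shortest path from (1, 3) to (0, 1):
Path length: 7 steps
Directions: left → left → down → left → up → up → right

Solution:

┌───┬───────┐
│6 B│       │
│ ┌─┘ ╶───┐ │
│5│2 1 A  │ │
│ ╵ ┌─┬─╴ │ │
│4 3│ │   │ │
│ ╶─┤ └───┘ │
│   │       │
└───┴───────┘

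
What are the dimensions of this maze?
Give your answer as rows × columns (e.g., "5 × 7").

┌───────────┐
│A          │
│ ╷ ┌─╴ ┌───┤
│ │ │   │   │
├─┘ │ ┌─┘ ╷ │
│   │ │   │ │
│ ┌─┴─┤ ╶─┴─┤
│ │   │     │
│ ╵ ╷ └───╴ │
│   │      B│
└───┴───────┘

Counting the maze dimensions:
Rows (vertical): 5
Columns (horizontal): 6
Dimensions: 5 × 6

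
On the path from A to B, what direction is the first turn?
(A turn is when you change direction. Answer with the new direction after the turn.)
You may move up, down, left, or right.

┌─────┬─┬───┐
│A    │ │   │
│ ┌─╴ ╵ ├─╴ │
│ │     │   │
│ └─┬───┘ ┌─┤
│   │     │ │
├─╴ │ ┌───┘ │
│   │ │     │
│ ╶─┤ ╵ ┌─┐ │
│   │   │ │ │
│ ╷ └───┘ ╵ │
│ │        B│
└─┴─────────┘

Directions: down, down, right, down, left, down, right, down, right, right, right, right
First turn direction: right

Solution:

┌─────┬─┬───┐
│A    │ │   │
│ ┌─╴ ╵ ├─╴ │
│↓│     │   │
│ └─┬───┘ ┌─┤
│↳ ↓│     │ │
├─╴ │ ┌───┘ │
│↓ ↲│ │     │
│ ╶─┤ ╵ ┌─┐ │
│↳ ↓│   │ │ │
│ ╷ └───┘ ╵ │
│ │↳ → → → B│
└─┴─────────┘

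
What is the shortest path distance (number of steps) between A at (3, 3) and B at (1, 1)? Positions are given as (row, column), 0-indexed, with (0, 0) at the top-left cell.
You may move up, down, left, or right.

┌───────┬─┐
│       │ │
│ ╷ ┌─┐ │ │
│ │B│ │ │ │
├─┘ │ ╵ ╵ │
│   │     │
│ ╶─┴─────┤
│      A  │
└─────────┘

Finding path from (3, 3) to (1, 1):
Path: (3,3) → (3,2) → (3,1) → (3,0) → (2,0) → (2,1) → (1,1)
Distance: 6 steps

Solution:

┌───────┬─┐
│       │ │
│ ╷ ┌─┐ │ │
│ │B│ │ │ │
├─┘ │ ╵ ╵ │
│↱ ↑│     │
│ ╶─┴─────┤
│↑ ← ← A  │
└─────────┘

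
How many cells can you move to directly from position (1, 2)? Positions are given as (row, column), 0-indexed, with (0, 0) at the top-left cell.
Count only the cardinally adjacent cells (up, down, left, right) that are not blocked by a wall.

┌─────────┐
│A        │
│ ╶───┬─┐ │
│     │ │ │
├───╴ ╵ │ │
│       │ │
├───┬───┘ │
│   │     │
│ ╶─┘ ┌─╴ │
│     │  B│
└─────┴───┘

Checking passable neighbors of (1, 2):
Neighbors: (2, 2), (1, 1)
Count: 2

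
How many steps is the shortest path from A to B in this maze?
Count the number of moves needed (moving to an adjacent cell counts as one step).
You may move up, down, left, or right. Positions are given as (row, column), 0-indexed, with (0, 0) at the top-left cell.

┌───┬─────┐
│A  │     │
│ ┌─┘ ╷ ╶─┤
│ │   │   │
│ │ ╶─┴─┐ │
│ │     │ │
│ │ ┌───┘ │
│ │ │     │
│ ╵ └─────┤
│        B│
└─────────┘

Using BFS to find shortest path:
Start: (0, 0), End: (4, 4)
Path found:
(0,0) → (1,0) → (2,0) → (3,0) → (4,0) → (4,1) → (4,2) → (4,3) → (4,4)
Number of steps: 8

Solution:

┌───┬─────┐
│A  │     │
│ ┌─┘ ╷ ╶─┤
│↓│   │   │
│ │ ╶─┴─┐ │
│↓│     │ │
│ │ ┌───┘ │
│↓│ │     │
│ ╵ └─────┤
│↳ → → → B│
└─────────┘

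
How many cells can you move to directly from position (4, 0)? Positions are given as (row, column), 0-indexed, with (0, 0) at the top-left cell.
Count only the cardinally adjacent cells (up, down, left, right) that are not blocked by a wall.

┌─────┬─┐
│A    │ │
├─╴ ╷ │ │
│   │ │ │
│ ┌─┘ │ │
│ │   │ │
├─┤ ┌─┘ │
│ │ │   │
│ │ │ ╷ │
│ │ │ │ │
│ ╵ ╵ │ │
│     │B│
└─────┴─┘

Checking passable neighbors of (4, 0):
Neighbors: (3, 0), (5, 0)
Count: 2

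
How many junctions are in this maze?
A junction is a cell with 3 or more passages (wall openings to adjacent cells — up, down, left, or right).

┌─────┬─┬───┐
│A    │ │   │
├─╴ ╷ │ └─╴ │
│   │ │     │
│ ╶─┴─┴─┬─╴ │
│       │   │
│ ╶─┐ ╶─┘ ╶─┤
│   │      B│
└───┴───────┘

Checking each cell for number of passages:

Junctions found (3+ passages):
  (0, 1): 3 passages
  (1, 5): 3 passages
  (2, 0): 3 passages
  (2, 2): 3 passages
  (3, 4): 3 passages
Total junctions: 5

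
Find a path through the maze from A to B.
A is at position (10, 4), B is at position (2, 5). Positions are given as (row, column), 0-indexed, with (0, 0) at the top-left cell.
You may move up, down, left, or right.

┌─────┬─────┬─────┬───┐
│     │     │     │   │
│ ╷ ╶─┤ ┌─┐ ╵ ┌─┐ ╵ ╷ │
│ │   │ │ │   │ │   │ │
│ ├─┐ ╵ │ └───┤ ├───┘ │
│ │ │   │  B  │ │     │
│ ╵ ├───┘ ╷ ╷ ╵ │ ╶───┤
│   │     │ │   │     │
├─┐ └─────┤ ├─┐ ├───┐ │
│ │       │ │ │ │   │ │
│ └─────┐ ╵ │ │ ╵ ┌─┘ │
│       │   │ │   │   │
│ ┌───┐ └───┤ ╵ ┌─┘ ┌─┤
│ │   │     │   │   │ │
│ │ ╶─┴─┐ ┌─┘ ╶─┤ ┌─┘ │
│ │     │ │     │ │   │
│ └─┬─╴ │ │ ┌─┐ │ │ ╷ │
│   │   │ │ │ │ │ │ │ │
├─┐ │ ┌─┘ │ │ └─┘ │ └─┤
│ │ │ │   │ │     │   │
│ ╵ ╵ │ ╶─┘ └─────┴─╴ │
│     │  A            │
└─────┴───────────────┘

Finding the shortest path from (10, 4) to (2, 5):
Path length: 13 steps
Directions: right → up → up → up → right → up → right → up → up → up → left → up → left

Solution:

┌─────┬─────┬─────┬───┐
│     │     │     │   │
│ ╷ ╶─┤ ┌─┐ ╵ ┌─┐ ╵ ╷ │
│ │   │ │ │   │ │   │ │
│ ├─┐ ╵ │ └───┤ ├───┘ │
│ │ │   │  B ↰│ │     │
│ ╵ ├───┘ ╷ ╷ ╵ │ ╶───┤
│   │     │ │↑ ↰│     │
├─┐ └─────┤ ├─┐ ├───┐ │
│ │       │ │ │↑│   │ │
│ └─────┐ ╵ │ │ ╵ ┌─┘ │
│       │   │ │↑  │   │
│ ┌───┐ └───┤ ╵ ┌─┘ ┌─┤
│ │   │     │↱ ↑│   │ │
│ │ ╶─┴─┐ ┌─┘ ╶─┤ ┌─┘ │
│ │     │ │↱ ↑  │ │   │
│ └─┬─╴ │ │ ┌─┐ │ │ ╷ │
│   │   │ │↑│ │ │ │ │ │
├─┐ │ ┌─┘ │ │ └─┘ │ └─┤
│ │ │ │   │↑│     │   │
│ ╵ ╵ │ ╶─┘ └─────┴─╴ │
│     │  A ↑          │
└─────┴───────────────┘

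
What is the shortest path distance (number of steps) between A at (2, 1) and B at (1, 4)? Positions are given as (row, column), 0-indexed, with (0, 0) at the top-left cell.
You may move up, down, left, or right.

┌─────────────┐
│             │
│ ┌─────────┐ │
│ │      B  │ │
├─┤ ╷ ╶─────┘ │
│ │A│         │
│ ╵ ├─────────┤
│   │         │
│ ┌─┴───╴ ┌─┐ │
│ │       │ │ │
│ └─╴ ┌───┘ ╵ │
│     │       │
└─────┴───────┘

Finding path from (2, 1) to (1, 4):
Path: (2,1) → (1,1) → (1,2) → (1,3) → (1,4)
Distance: 4 steps

Solution:

┌─────────────┐
│             │
│ ┌─────────┐ │
│ │↱ → → B  │ │
├─┤ ╷ ╶─────┘ │
│ │A│         │
│ ╵ ├─────────┤
│   │         │
│ ┌─┴───╴ ┌─┐ │
│ │       │ │ │
│ └─╴ ┌───┘ ╵ │
│     │       │
└─────┴───────┘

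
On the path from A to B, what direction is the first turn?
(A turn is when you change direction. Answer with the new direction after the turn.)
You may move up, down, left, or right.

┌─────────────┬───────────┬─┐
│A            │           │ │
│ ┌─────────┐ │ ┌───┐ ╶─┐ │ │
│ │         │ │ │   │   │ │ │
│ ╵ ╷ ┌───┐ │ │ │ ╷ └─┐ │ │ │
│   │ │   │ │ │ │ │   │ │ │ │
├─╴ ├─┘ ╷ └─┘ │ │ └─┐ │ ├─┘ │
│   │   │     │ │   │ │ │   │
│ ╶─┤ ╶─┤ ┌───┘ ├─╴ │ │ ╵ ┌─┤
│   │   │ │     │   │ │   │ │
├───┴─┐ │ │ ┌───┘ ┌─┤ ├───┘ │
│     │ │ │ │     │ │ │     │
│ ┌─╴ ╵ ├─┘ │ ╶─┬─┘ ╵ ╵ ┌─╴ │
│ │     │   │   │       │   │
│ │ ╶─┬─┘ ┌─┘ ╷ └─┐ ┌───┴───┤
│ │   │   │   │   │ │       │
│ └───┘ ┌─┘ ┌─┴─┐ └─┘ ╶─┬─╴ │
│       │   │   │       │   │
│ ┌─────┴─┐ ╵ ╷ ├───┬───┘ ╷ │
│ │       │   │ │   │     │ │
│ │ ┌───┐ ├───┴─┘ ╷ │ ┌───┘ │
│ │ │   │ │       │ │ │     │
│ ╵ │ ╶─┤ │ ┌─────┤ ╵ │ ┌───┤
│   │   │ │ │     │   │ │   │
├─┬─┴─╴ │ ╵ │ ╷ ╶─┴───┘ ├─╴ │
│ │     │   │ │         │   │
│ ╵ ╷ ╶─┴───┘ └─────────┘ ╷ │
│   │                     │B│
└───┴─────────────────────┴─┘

Directions: right, right, right, right, right, right, down, down, down, left, left, up, left, down, left, down, right, down, down, left, up, left, left, down, down, down, down, down, down, right, up, up, right, right, right, down, down, down, right, up, up, right, right, right, up, right, down, down, right, up, up, right, right, up, right, down, down, left, left, down, down, left, left, left, left, up, left, down, down, right, right, right, right, right, right, up, right, down
First turn direction: down

Solution:

┌─────────────┬───────────┬─┐
│A → → → → → ↓│           │ │
│ ┌─────────┐ │ ┌───┐ ╶─┐ │ │
│ │         │↓│ │   │   │ │ │
│ ╵ ╷ ┌───┐ │ │ │ ╷ └─┐ │ │ │
│   │ │↓ ↰│ │↓│ │ │   │ │ │ │
├─╴ ├─┘ ╷ └─┘ │ │ └─┐ │ ├─┘ │
│   │↓ ↲│↑ ← ↲│ │   │ │ │   │
│ ╶─┤ ╶─┤ ┌───┘ ├─╴ │ │ ╵ ┌─┤
│   │↳ ↓│ │     │   │ │   │ │
├───┴─┐ │ │ ┌───┘ ┌─┤ ├───┘ │
│↓ ← ↰│↓│ │ │     │ │ │     │
│ ┌─╴ ╵ ├─┘ │ ╶─┬─┘ ╵ ╵ ┌─╴ │
│↓│  ↑ ↲│   │   │       │   │
│ │ ╶─┬─┘ ┌─┘ ╷ └─┐ ┌───┴───┤
│↓│   │   │   │   │ │       │
│ └───┘ ┌─┘ ┌─┴─┐ └─┘ ╶─┬─╴ │
│↓      │   │   │       │↱ ↓│
│ ┌─────┴─┐ ╵ ╷ ├───┬───┘ ╷ │
│↓│↱ → → ↓│   │ │↱ ↓│↱ → ↑│↓│
│ │ ┌───┐ ├───┴─┘ ╷ │ ┌───┘ │
│↓│↑│   │↓│↱ → → ↑│↓│↑│↓ ← ↲│
│ ╵ │ ╶─┤ │ ┌─────┤ ╵ │ ┌───┤
│↳ ↑│   │↓│↑│↓ ↰  │↳ ↑│↓│   │
├─┬─┴─╴ │ ╵ │ ╷ ╶─┴───┘ ├─╴ │
│ │     │↳ ↑│↓│↑ ← ← ← ↲│↱ ↓│
│ ╵ ╷ ╶─┴───┘ └─────────┘ ╷ │
│   │        ↳ → → → → → ↑│B│
└───┴─────────────────────┴─┘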